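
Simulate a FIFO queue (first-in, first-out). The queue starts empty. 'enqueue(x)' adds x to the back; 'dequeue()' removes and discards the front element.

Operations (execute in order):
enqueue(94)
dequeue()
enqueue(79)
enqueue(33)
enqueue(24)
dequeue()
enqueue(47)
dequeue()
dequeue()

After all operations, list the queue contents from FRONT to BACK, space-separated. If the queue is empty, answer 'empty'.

Answer: 47

Derivation:
enqueue(94): [94]
dequeue(): []
enqueue(79): [79]
enqueue(33): [79, 33]
enqueue(24): [79, 33, 24]
dequeue(): [33, 24]
enqueue(47): [33, 24, 47]
dequeue(): [24, 47]
dequeue(): [47]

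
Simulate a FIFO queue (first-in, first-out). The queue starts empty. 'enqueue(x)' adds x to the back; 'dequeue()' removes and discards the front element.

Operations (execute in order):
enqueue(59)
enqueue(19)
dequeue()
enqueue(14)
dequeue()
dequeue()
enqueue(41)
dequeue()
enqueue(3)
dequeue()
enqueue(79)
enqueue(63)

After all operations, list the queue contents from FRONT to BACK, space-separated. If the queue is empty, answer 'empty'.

enqueue(59): [59]
enqueue(19): [59, 19]
dequeue(): [19]
enqueue(14): [19, 14]
dequeue(): [14]
dequeue(): []
enqueue(41): [41]
dequeue(): []
enqueue(3): [3]
dequeue(): []
enqueue(79): [79]
enqueue(63): [79, 63]

Answer: 79 63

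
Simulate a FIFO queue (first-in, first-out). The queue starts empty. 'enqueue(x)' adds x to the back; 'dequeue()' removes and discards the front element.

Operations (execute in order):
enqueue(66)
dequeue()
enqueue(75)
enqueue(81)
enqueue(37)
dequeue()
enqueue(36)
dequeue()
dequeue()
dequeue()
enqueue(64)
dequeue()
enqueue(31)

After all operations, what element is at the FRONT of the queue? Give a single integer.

Answer: 31

Derivation:
enqueue(66): queue = [66]
dequeue(): queue = []
enqueue(75): queue = [75]
enqueue(81): queue = [75, 81]
enqueue(37): queue = [75, 81, 37]
dequeue(): queue = [81, 37]
enqueue(36): queue = [81, 37, 36]
dequeue(): queue = [37, 36]
dequeue(): queue = [36]
dequeue(): queue = []
enqueue(64): queue = [64]
dequeue(): queue = []
enqueue(31): queue = [31]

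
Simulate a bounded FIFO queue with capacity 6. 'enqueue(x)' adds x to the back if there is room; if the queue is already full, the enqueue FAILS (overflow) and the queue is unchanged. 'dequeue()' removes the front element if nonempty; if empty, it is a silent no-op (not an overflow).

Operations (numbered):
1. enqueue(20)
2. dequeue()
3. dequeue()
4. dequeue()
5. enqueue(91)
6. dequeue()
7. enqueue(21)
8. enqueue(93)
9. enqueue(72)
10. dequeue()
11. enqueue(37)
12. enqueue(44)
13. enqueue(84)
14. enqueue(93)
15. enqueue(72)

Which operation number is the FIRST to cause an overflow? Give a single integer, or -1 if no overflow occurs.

1. enqueue(20): size=1
2. dequeue(): size=0
3. dequeue(): empty, no-op, size=0
4. dequeue(): empty, no-op, size=0
5. enqueue(91): size=1
6. dequeue(): size=0
7. enqueue(21): size=1
8. enqueue(93): size=2
9. enqueue(72): size=3
10. dequeue(): size=2
11. enqueue(37): size=3
12. enqueue(44): size=4
13. enqueue(84): size=5
14. enqueue(93): size=6
15. enqueue(72): size=6=cap → OVERFLOW (fail)

Answer: 15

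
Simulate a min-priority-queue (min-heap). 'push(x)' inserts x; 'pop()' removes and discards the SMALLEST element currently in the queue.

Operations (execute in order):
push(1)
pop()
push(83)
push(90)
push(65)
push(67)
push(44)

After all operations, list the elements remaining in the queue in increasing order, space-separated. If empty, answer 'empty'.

Answer: 44 65 67 83 90

Derivation:
push(1): heap contents = [1]
pop() → 1: heap contents = []
push(83): heap contents = [83]
push(90): heap contents = [83, 90]
push(65): heap contents = [65, 83, 90]
push(67): heap contents = [65, 67, 83, 90]
push(44): heap contents = [44, 65, 67, 83, 90]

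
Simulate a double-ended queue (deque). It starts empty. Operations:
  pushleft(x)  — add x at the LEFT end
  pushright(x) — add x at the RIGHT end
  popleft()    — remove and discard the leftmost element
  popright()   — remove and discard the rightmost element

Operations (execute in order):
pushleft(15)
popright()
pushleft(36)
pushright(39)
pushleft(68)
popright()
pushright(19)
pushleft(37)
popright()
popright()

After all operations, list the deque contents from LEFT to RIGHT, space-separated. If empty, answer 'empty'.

Answer: 37 68

Derivation:
pushleft(15): [15]
popright(): []
pushleft(36): [36]
pushright(39): [36, 39]
pushleft(68): [68, 36, 39]
popright(): [68, 36]
pushright(19): [68, 36, 19]
pushleft(37): [37, 68, 36, 19]
popright(): [37, 68, 36]
popright(): [37, 68]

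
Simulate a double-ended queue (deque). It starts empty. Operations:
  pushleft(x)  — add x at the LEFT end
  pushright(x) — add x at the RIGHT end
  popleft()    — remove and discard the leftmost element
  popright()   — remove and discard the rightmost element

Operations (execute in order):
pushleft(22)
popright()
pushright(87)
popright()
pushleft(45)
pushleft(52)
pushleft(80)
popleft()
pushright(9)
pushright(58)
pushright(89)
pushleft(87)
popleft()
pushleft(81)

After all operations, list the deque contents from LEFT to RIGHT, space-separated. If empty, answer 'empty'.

pushleft(22): [22]
popright(): []
pushright(87): [87]
popright(): []
pushleft(45): [45]
pushleft(52): [52, 45]
pushleft(80): [80, 52, 45]
popleft(): [52, 45]
pushright(9): [52, 45, 9]
pushright(58): [52, 45, 9, 58]
pushright(89): [52, 45, 9, 58, 89]
pushleft(87): [87, 52, 45, 9, 58, 89]
popleft(): [52, 45, 9, 58, 89]
pushleft(81): [81, 52, 45, 9, 58, 89]

Answer: 81 52 45 9 58 89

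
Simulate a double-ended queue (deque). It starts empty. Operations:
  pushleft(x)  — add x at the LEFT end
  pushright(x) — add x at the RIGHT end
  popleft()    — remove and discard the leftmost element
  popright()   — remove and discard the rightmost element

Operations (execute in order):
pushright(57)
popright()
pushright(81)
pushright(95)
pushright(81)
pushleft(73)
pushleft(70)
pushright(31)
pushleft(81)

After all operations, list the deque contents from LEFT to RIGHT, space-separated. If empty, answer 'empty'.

pushright(57): [57]
popright(): []
pushright(81): [81]
pushright(95): [81, 95]
pushright(81): [81, 95, 81]
pushleft(73): [73, 81, 95, 81]
pushleft(70): [70, 73, 81, 95, 81]
pushright(31): [70, 73, 81, 95, 81, 31]
pushleft(81): [81, 70, 73, 81, 95, 81, 31]

Answer: 81 70 73 81 95 81 31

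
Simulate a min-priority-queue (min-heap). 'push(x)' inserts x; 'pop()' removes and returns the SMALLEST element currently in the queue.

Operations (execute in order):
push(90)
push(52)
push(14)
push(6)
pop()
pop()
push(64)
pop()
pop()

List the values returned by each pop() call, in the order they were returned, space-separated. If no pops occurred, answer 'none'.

push(90): heap contents = [90]
push(52): heap contents = [52, 90]
push(14): heap contents = [14, 52, 90]
push(6): heap contents = [6, 14, 52, 90]
pop() → 6: heap contents = [14, 52, 90]
pop() → 14: heap contents = [52, 90]
push(64): heap contents = [52, 64, 90]
pop() → 52: heap contents = [64, 90]
pop() → 64: heap contents = [90]

Answer: 6 14 52 64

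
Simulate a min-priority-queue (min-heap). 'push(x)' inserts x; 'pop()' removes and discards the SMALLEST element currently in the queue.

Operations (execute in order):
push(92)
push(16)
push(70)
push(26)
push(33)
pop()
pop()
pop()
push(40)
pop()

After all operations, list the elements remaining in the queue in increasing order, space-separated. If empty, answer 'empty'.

push(92): heap contents = [92]
push(16): heap contents = [16, 92]
push(70): heap contents = [16, 70, 92]
push(26): heap contents = [16, 26, 70, 92]
push(33): heap contents = [16, 26, 33, 70, 92]
pop() → 16: heap contents = [26, 33, 70, 92]
pop() → 26: heap contents = [33, 70, 92]
pop() → 33: heap contents = [70, 92]
push(40): heap contents = [40, 70, 92]
pop() → 40: heap contents = [70, 92]

Answer: 70 92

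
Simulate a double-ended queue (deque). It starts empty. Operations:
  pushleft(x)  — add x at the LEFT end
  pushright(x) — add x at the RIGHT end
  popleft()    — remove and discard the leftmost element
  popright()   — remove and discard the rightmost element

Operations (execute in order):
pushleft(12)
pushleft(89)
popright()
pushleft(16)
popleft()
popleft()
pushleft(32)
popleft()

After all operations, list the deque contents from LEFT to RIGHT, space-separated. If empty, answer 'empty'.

Answer: empty

Derivation:
pushleft(12): [12]
pushleft(89): [89, 12]
popright(): [89]
pushleft(16): [16, 89]
popleft(): [89]
popleft(): []
pushleft(32): [32]
popleft(): []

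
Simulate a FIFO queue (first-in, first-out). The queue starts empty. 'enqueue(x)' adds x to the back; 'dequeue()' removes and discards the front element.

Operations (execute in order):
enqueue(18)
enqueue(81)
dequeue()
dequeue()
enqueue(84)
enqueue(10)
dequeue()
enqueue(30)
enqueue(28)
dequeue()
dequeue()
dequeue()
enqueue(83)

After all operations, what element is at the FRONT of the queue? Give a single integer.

enqueue(18): queue = [18]
enqueue(81): queue = [18, 81]
dequeue(): queue = [81]
dequeue(): queue = []
enqueue(84): queue = [84]
enqueue(10): queue = [84, 10]
dequeue(): queue = [10]
enqueue(30): queue = [10, 30]
enqueue(28): queue = [10, 30, 28]
dequeue(): queue = [30, 28]
dequeue(): queue = [28]
dequeue(): queue = []
enqueue(83): queue = [83]

Answer: 83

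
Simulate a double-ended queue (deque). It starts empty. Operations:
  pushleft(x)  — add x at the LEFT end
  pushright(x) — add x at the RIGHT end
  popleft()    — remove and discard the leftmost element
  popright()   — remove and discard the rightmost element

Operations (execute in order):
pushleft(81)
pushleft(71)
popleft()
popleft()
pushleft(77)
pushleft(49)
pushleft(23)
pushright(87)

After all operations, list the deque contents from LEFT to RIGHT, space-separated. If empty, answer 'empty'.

pushleft(81): [81]
pushleft(71): [71, 81]
popleft(): [81]
popleft(): []
pushleft(77): [77]
pushleft(49): [49, 77]
pushleft(23): [23, 49, 77]
pushright(87): [23, 49, 77, 87]

Answer: 23 49 77 87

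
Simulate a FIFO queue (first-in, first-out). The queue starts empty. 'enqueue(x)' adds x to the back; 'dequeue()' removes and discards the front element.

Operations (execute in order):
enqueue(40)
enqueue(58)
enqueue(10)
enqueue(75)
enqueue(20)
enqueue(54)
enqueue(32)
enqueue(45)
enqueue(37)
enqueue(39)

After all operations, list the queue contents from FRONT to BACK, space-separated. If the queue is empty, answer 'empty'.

enqueue(40): [40]
enqueue(58): [40, 58]
enqueue(10): [40, 58, 10]
enqueue(75): [40, 58, 10, 75]
enqueue(20): [40, 58, 10, 75, 20]
enqueue(54): [40, 58, 10, 75, 20, 54]
enqueue(32): [40, 58, 10, 75, 20, 54, 32]
enqueue(45): [40, 58, 10, 75, 20, 54, 32, 45]
enqueue(37): [40, 58, 10, 75, 20, 54, 32, 45, 37]
enqueue(39): [40, 58, 10, 75, 20, 54, 32, 45, 37, 39]

Answer: 40 58 10 75 20 54 32 45 37 39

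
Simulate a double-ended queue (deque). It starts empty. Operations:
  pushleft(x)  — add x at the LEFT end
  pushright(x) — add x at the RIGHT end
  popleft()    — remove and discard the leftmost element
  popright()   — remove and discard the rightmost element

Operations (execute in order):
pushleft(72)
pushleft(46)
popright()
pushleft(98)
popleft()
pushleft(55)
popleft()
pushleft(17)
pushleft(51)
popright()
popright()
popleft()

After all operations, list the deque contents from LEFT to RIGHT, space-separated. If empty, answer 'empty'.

pushleft(72): [72]
pushleft(46): [46, 72]
popright(): [46]
pushleft(98): [98, 46]
popleft(): [46]
pushleft(55): [55, 46]
popleft(): [46]
pushleft(17): [17, 46]
pushleft(51): [51, 17, 46]
popright(): [51, 17]
popright(): [51]
popleft(): []

Answer: empty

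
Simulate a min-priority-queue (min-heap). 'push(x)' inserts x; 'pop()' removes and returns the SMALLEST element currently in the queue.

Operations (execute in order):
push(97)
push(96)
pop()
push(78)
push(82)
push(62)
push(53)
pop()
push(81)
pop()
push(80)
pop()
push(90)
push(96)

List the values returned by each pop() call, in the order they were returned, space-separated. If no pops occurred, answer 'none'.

push(97): heap contents = [97]
push(96): heap contents = [96, 97]
pop() → 96: heap contents = [97]
push(78): heap contents = [78, 97]
push(82): heap contents = [78, 82, 97]
push(62): heap contents = [62, 78, 82, 97]
push(53): heap contents = [53, 62, 78, 82, 97]
pop() → 53: heap contents = [62, 78, 82, 97]
push(81): heap contents = [62, 78, 81, 82, 97]
pop() → 62: heap contents = [78, 81, 82, 97]
push(80): heap contents = [78, 80, 81, 82, 97]
pop() → 78: heap contents = [80, 81, 82, 97]
push(90): heap contents = [80, 81, 82, 90, 97]
push(96): heap contents = [80, 81, 82, 90, 96, 97]

Answer: 96 53 62 78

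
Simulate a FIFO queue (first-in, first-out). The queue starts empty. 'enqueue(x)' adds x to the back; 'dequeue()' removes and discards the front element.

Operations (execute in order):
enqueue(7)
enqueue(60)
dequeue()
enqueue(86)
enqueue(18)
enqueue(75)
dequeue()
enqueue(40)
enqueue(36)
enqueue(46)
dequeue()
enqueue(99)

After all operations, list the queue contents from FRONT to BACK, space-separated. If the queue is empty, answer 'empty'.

Answer: 18 75 40 36 46 99

Derivation:
enqueue(7): [7]
enqueue(60): [7, 60]
dequeue(): [60]
enqueue(86): [60, 86]
enqueue(18): [60, 86, 18]
enqueue(75): [60, 86, 18, 75]
dequeue(): [86, 18, 75]
enqueue(40): [86, 18, 75, 40]
enqueue(36): [86, 18, 75, 40, 36]
enqueue(46): [86, 18, 75, 40, 36, 46]
dequeue(): [18, 75, 40, 36, 46]
enqueue(99): [18, 75, 40, 36, 46, 99]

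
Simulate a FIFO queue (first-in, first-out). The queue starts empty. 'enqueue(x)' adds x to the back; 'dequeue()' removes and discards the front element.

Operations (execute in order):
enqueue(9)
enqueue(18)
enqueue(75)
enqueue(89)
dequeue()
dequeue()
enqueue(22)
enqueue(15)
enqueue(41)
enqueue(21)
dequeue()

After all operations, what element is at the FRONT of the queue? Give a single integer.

enqueue(9): queue = [9]
enqueue(18): queue = [9, 18]
enqueue(75): queue = [9, 18, 75]
enqueue(89): queue = [9, 18, 75, 89]
dequeue(): queue = [18, 75, 89]
dequeue(): queue = [75, 89]
enqueue(22): queue = [75, 89, 22]
enqueue(15): queue = [75, 89, 22, 15]
enqueue(41): queue = [75, 89, 22, 15, 41]
enqueue(21): queue = [75, 89, 22, 15, 41, 21]
dequeue(): queue = [89, 22, 15, 41, 21]

Answer: 89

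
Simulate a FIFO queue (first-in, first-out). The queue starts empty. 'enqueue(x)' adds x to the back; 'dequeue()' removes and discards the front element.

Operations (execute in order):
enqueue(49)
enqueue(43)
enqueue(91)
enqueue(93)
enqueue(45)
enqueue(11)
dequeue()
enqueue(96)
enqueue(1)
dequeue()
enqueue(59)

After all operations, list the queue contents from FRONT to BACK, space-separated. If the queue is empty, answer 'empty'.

enqueue(49): [49]
enqueue(43): [49, 43]
enqueue(91): [49, 43, 91]
enqueue(93): [49, 43, 91, 93]
enqueue(45): [49, 43, 91, 93, 45]
enqueue(11): [49, 43, 91, 93, 45, 11]
dequeue(): [43, 91, 93, 45, 11]
enqueue(96): [43, 91, 93, 45, 11, 96]
enqueue(1): [43, 91, 93, 45, 11, 96, 1]
dequeue(): [91, 93, 45, 11, 96, 1]
enqueue(59): [91, 93, 45, 11, 96, 1, 59]

Answer: 91 93 45 11 96 1 59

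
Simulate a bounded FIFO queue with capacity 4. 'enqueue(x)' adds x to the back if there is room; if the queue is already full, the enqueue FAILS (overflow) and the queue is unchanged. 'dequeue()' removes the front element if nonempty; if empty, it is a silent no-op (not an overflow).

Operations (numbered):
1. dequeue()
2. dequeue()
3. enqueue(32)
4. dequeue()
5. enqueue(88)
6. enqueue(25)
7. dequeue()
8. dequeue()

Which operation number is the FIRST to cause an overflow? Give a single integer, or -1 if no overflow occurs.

Answer: -1

Derivation:
1. dequeue(): empty, no-op, size=0
2. dequeue(): empty, no-op, size=0
3. enqueue(32): size=1
4. dequeue(): size=0
5. enqueue(88): size=1
6. enqueue(25): size=2
7. dequeue(): size=1
8. dequeue(): size=0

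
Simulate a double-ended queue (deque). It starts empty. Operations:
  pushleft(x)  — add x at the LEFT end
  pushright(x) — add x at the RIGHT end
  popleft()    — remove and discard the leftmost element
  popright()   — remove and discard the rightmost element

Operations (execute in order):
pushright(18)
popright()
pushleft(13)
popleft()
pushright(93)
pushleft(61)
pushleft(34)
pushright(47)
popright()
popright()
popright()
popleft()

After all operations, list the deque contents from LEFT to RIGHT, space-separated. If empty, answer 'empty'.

Answer: empty

Derivation:
pushright(18): [18]
popright(): []
pushleft(13): [13]
popleft(): []
pushright(93): [93]
pushleft(61): [61, 93]
pushleft(34): [34, 61, 93]
pushright(47): [34, 61, 93, 47]
popright(): [34, 61, 93]
popright(): [34, 61]
popright(): [34]
popleft(): []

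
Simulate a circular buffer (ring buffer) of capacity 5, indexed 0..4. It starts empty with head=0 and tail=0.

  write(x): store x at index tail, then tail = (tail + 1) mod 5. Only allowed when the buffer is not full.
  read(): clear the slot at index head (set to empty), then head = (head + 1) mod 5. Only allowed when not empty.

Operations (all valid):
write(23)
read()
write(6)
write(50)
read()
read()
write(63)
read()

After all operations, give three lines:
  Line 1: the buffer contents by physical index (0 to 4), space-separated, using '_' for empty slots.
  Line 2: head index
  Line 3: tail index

Answer: _ _ _ _ _
4
4

Derivation:
write(23): buf=[23 _ _ _ _], head=0, tail=1, size=1
read(): buf=[_ _ _ _ _], head=1, tail=1, size=0
write(6): buf=[_ 6 _ _ _], head=1, tail=2, size=1
write(50): buf=[_ 6 50 _ _], head=1, tail=3, size=2
read(): buf=[_ _ 50 _ _], head=2, tail=3, size=1
read(): buf=[_ _ _ _ _], head=3, tail=3, size=0
write(63): buf=[_ _ _ 63 _], head=3, tail=4, size=1
read(): buf=[_ _ _ _ _], head=4, tail=4, size=0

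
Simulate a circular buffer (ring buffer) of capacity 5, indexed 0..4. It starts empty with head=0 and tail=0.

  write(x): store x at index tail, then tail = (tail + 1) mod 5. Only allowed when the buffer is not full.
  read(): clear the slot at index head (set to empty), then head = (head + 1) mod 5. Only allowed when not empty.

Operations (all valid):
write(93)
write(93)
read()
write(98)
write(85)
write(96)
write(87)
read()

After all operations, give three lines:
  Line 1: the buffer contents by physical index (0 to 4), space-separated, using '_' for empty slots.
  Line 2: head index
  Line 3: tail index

Answer: 87 _ 98 85 96
2
1

Derivation:
write(93): buf=[93 _ _ _ _], head=0, tail=1, size=1
write(93): buf=[93 93 _ _ _], head=0, tail=2, size=2
read(): buf=[_ 93 _ _ _], head=1, tail=2, size=1
write(98): buf=[_ 93 98 _ _], head=1, tail=3, size=2
write(85): buf=[_ 93 98 85 _], head=1, tail=4, size=3
write(96): buf=[_ 93 98 85 96], head=1, tail=0, size=4
write(87): buf=[87 93 98 85 96], head=1, tail=1, size=5
read(): buf=[87 _ 98 85 96], head=2, tail=1, size=4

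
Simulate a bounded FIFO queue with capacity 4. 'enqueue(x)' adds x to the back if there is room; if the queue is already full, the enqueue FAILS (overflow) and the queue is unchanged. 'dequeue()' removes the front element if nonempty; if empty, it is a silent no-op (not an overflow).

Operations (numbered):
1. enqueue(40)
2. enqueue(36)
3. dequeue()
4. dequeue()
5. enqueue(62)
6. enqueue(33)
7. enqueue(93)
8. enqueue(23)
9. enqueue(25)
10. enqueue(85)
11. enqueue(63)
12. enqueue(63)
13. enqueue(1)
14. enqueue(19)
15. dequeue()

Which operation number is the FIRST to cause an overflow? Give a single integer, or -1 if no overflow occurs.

1. enqueue(40): size=1
2. enqueue(36): size=2
3. dequeue(): size=1
4. dequeue(): size=0
5. enqueue(62): size=1
6. enqueue(33): size=2
7. enqueue(93): size=3
8. enqueue(23): size=4
9. enqueue(25): size=4=cap → OVERFLOW (fail)
10. enqueue(85): size=4=cap → OVERFLOW (fail)
11. enqueue(63): size=4=cap → OVERFLOW (fail)
12. enqueue(63): size=4=cap → OVERFLOW (fail)
13. enqueue(1): size=4=cap → OVERFLOW (fail)
14. enqueue(19): size=4=cap → OVERFLOW (fail)
15. dequeue(): size=3

Answer: 9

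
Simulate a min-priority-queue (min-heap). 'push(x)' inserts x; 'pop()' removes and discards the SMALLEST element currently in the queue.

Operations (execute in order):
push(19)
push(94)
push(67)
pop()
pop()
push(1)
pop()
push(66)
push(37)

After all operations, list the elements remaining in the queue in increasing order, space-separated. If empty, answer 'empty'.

Answer: 37 66 94

Derivation:
push(19): heap contents = [19]
push(94): heap contents = [19, 94]
push(67): heap contents = [19, 67, 94]
pop() → 19: heap contents = [67, 94]
pop() → 67: heap contents = [94]
push(1): heap contents = [1, 94]
pop() → 1: heap contents = [94]
push(66): heap contents = [66, 94]
push(37): heap contents = [37, 66, 94]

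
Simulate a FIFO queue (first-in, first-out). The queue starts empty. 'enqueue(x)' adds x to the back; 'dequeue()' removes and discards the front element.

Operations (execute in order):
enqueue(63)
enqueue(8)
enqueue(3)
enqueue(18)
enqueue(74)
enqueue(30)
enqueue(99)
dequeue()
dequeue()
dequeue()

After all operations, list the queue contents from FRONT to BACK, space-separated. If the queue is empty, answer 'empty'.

Answer: 18 74 30 99

Derivation:
enqueue(63): [63]
enqueue(8): [63, 8]
enqueue(3): [63, 8, 3]
enqueue(18): [63, 8, 3, 18]
enqueue(74): [63, 8, 3, 18, 74]
enqueue(30): [63, 8, 3, 18, 74, 30]
enqueue(99): [63, 8, 3, 18, 74, 30, 99]
dequeue(): [8, 3, 18, 74, 30, 99]
dequeue(): [3, 18, 74, 30, 99]
dequeue(): [18, 74, 30, 99]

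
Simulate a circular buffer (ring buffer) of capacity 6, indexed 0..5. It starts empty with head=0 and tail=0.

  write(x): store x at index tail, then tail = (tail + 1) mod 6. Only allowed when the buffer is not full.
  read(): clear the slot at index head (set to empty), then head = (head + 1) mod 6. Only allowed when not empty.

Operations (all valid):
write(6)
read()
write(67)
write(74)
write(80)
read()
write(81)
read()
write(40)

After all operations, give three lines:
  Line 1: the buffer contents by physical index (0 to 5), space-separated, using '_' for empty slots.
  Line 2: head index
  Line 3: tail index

write(6): buf=[6 _ _ _ _ _], head=0, tail=1, size=1
read(): buf=[_ _ _ _ _ _], head=1, tail=1, size=0
write(67): buf=[_ 67 _ _ _ _], head=1, tail=2, size=1
write(74): buf=[_ 67 74 _ _ _], head=1, tail=3, size=2
write(80): buf=[_ 67 74 80 _ _], head=1, tail=4, size=3
read(): buf=[_ _ 74 80 _ _], head=2, tail=4, size=2
write(81): buf=[_ _ 74 80 81 _], head=2, tail=5, size=3
read(): buf=[_ _ _ 80 81 _], head=3, tail=5, size=2
write(40): buf=[_ _ _ 80 81 40], head=3, tail=0, size=3

Answer: _ _ _ 80 81 40
3
0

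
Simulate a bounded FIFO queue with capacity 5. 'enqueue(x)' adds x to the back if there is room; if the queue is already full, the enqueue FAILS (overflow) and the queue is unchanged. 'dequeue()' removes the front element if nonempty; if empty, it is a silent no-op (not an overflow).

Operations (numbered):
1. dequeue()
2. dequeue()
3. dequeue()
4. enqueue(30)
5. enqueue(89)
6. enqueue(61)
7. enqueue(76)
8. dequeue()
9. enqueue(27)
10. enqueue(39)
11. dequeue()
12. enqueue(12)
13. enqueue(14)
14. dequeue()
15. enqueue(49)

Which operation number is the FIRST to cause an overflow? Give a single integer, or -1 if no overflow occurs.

Answer: 13

Derivation:
1. dequeue(): empty, no-op, size=0
2. dequeue(): empty, no-op, size=0
3. dequeue(): empty, no-op, size=0
4. enqueue(30): size=1
5. enqueue(89): size=2
6. enqueue(61): size=3
7. enqueue(76): size=4
8. dequeue(): size=3
9. enqueue(27): size=4
10. enqueue(39): size=5
11. dequeue(): size=4
12. enqueue(12): size=5
13. enqueue(14): size=5=cap → OVERFLOW (fail)
14. dequeue(): size=4
15. enqueue(49): size=5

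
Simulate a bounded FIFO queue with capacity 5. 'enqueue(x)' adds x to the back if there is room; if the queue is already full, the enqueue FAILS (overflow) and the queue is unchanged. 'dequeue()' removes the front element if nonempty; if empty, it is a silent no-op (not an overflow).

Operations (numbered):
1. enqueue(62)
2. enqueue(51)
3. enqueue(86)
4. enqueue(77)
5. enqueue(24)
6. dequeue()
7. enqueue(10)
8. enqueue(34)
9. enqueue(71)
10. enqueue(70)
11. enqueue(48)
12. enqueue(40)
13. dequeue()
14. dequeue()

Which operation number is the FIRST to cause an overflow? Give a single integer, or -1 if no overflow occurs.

1. enqueue(62): size=1
2. enqueue(51): size=2
3. enqueue(86): size=3
4. enqueue(77): size=4
5. enqueue(24): size=5
6. dequeue(): size=4
7. enqueue(10): size=5
8. enqueue(34): size=5=cap → OVERFLOW (fail)
9. enqueue(71): size=5=cap → OVERFLOW (fail)
10. enqueue(70): size=5=cap → OVERFLOW (fail)
11. enqueue(48): size=5=cap → OVERFLOW (fail)
12. enqueue(40): size=5=cap → OVERFLOW (fail)
13. dequeue(): size=4
14. dequeue(): size=3

Answer: 8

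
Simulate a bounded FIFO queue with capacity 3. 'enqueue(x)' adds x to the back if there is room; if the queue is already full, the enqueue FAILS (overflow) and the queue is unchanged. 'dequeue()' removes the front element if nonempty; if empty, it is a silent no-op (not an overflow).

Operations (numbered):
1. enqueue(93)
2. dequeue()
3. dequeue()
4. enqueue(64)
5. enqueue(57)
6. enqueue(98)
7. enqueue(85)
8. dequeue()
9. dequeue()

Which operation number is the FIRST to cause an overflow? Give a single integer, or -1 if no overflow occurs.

Answer: 7

Derivation:
1. enqueue(93): size=1
2. dequeue(): size=0
3. dequeue(): empty, no-op, size=0
4. enqueue(64): size=1
5. enqueue(57): size=2
6. enqueue(98): size=3
7. enqueue(85): size=3=cap → OVERFLOW (fail)
8. dequeue(): size=2
9. dequeue(): size=1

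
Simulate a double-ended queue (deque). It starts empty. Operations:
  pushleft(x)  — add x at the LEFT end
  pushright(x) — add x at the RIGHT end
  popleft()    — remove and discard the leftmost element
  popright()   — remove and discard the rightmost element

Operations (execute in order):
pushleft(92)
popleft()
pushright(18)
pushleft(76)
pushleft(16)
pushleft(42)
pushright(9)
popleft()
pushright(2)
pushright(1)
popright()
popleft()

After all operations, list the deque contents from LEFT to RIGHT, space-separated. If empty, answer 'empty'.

pushleft(92): [92]
popleft(): []
pushright(18): [18]
pushleft(76): [76, 18]
pushleft(16): [16, 76, 18]
pushleft(42): [42, 16, 76, 18]
pushright(9): [42, 16, 76, 18, 9]
popleft(): [16, 76, 18, 9]
pushright(2): [16, 76, 18, 9, 2]
pushright(1): [16, 76, 18, 9, 2, 1]
popright(): [16, 76, 18, 9, 2]
popleft(): [76, 18, 9, 2]

Answer: 76 18 9 2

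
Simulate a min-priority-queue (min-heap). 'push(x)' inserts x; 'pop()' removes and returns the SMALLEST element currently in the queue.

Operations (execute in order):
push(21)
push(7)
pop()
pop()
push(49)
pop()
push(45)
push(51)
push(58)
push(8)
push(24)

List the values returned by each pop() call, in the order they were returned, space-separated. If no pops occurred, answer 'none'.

Answer: 7 21 49

Derivation:
push(21): heap contents = [21]
push(7): heap contents = [7, 21]
pop() → 7: heap contents = [21]
pop() → 21: heap contents = []
push(49): heap contents = [49]
pop() → 49: heap contents = []
push(45): heap contents = [45]
push(51): heap contents = [45, 51]
push(58): heap contents = [45, 51, 58]
push(8): heap contents = [8, 45, 51, 58]
push(24): heap contents = [8, 24, 45, 51, 58]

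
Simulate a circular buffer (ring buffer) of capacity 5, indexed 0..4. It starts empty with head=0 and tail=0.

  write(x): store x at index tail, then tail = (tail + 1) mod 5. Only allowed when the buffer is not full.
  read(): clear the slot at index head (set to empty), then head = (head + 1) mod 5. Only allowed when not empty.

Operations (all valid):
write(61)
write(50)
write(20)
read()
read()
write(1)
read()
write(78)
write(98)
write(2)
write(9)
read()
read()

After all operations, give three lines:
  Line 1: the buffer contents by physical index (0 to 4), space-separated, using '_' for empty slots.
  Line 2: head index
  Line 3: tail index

Answer: 98 2 9 _ _
0
3

Derivation:
write(61): buf=[61 _ _ _ _], head=0, tail=1, size=1
write(50): buf=[61 50 _ _ _], head=0, tail=2, size=2
write(20): buf=[61 50 20 _ _], head=0, tail=3, size=3
read(): buf=[_ 50 20 _ _], head=1, tail=3, size=2
read(): buf=[_ _ 20 _ _], head=2, tail=3, size=1
write(1): buf=[_ _ 20 1 _], head=2, tail=4, size=2
read(): buf=[_ _ _ 1 _], head=3, tail=4, size=1
write(78): buf=[_ _ _ 1 78], head=3, tail=0, size=2
write(98): buf=[98 _ _ 1 78], head=3, tail=1, size=3
write(2): buf=[98 2 _ 1 78], head=3, tail=2, size=4
write(9): buf=[98 2 9 1 78], head=3, tail=3, size=5
read(): buf=[98 2 9 _ 78], head=4, tail=3, size=4
read(): buf=[98 2 9 _ _], head=0, tail=3, size=3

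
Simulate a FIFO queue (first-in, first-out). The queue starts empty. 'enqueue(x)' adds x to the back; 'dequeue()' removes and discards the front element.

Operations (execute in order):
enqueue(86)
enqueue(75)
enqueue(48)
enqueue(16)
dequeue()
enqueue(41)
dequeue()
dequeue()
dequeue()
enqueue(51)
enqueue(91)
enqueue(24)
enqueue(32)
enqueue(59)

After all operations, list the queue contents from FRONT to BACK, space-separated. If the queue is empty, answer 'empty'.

enqueue(86): [86]
enqueue(75): [86, 75]
enqueue(48): [86, 75, 48]
enqueue(16): [86, 75, 48, 16]
dequeue(): [75, 48, 16]
enqueue(41): [75, 48, 16, 41]
dequeue(): [48, 16, 41]
dequeue(): [16, 41]
dequeue(): [41]
enqueue(51): [41, 51]
enqueue(91): [41, 51, 91]
enqueue(24): [41, 51, 91, 24]
enqueue(32): [41, 51, 91, 24, 32]
enqueue(59): [41, 51, 91, 24, 32, 59]

Answer: 41 51 91 24 32 59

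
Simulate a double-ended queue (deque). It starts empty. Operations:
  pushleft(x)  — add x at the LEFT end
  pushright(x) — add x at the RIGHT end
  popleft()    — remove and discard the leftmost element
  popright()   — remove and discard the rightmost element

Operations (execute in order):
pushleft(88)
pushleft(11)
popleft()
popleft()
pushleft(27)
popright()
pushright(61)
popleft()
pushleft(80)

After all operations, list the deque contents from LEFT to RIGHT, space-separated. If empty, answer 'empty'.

Answer: 80

Derivation:
pushleft(88): [88]
pushleft(11): [11, 88]
popleft(): [88]
popleft(): []
pushleft(27): [27]
popright(): []
pushright(61): [61]
popleft(): []
pushleft(80): [80]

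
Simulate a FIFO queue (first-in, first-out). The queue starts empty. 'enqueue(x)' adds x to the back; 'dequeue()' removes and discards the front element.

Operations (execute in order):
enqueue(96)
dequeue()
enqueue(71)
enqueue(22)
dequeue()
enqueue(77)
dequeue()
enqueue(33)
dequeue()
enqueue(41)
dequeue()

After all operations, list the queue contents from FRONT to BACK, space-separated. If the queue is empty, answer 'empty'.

enqueue(96): [96]
dequeue(): []
enqueue(71): [71]
enqueue(22): [71, 22]
dequeue(): [22]
enqueue(77): [22, 77]
dequeue(): [77]
enqueue(33): [77, 33]
dequeue(): [33]
enqueue(41): [33, 41]
dequeue(): [41]

Answer: 41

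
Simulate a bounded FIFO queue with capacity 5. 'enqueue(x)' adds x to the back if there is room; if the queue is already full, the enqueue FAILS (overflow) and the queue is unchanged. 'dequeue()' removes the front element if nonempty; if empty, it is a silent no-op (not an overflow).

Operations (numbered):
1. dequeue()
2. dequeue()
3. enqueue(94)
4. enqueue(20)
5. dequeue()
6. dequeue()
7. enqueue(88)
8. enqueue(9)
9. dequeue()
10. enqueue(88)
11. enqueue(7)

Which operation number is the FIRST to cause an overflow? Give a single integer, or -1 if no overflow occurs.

Answer: -1

Derivation:
1. dequeue(): empty, no-op, size=0
2. dequeue(): empty, no-op, size=0
3. enqueue(94): size=1
4. enqueue(20): size=2
5. dequeue(): size=1
6. dequeue(): size=0
7. enqueue(88): size=1
8. enqueue(9): size=2
9. dequeue(): size=1
10. enqueue(88): size=2
11. enqueue(7): size=3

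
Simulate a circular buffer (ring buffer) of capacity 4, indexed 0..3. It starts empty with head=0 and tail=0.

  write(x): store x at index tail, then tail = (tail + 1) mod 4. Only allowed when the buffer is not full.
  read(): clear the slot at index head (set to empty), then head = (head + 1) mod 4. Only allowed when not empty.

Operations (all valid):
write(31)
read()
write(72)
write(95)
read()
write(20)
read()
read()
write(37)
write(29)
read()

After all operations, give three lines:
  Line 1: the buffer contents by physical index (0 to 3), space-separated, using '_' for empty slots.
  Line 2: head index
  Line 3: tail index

Answer: _ 29 _ _
1
2

Derivation:
write(31): buf=[31 _ _ _], head=0, tail=1, size=1
read(): buf=[_ _ _ _], head=1, tail=1, size=0
write(72): buf=[_ 72 _ _], head=1, tail=2, size=1
write(95): buf=[_ 72 95 _], head=1, tail=3, size=2
read(): buf=[_ _ 95 _], head=2, tail=3, size=1
write(20): buf=[_ _ 95 20], head=2, tail=0, size=2
read(): buf=[_ _ _ 20], head=3, tail=0, size=1
read(): buf=[_ _ _ _], head=0, tail=0, size=0
write(37): buf=[37 _ _ _], head=0, tail=1, size=1
write(29): buf=[37 29 _ _], head=0, tail=2, size=2
read(): buf=[_ 29 _ _], head=1, tail=2, size=1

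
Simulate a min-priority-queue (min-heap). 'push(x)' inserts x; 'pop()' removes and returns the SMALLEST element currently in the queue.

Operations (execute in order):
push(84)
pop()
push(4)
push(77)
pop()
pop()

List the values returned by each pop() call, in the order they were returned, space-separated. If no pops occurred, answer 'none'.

push(84): heap contents = [84]
pop() → 84: heap contents = []
push(4): heap contents = [4]
push(77): heap contents = [4, 77]
pop() → 4: heap contents = [77]
pop() → 77: heap contents = []

Answer: 84 4 77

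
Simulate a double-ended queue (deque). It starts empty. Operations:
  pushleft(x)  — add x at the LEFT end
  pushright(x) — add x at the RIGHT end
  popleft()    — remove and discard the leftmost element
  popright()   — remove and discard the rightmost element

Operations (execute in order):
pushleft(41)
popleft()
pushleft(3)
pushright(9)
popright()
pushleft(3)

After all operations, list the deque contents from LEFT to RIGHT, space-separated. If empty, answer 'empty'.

Answer: 3 3

Derivation:
pushleft(41): [41]
popleft(): []
pushleft(3): [3]
pushright(9): [3, 9]
popright(): [3]
pushleft(3): [3, 3]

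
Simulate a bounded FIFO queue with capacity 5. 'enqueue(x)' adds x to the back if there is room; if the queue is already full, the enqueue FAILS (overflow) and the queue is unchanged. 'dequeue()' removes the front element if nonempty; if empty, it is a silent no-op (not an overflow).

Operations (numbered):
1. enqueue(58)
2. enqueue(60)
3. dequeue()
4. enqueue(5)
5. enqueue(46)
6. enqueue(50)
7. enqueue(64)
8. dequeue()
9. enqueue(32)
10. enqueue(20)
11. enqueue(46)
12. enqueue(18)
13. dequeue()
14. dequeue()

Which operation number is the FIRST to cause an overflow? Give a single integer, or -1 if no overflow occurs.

Answer: 10

Derivation:
1. enqueue(58): size=1
2. enqueue(60): size=2
3. dequeue(): size=1
4. enqueue(5): size=2
5. enqueue(46): size=3
6. enqueue(50): size=4
7. enqueue(64): size=5
8. dequeue(): size=4
9. enqueue(32): size=5
10. enqueue(20): size=5=cap → OVERFLOW (fail)
11. enqueue(46): size=5=cap → OVERFLOW (fail)
12. enqueue(18): size=5=cap → OVERFLOW (fail)
13. dequeue(): size=4
14. dequeue(): size=3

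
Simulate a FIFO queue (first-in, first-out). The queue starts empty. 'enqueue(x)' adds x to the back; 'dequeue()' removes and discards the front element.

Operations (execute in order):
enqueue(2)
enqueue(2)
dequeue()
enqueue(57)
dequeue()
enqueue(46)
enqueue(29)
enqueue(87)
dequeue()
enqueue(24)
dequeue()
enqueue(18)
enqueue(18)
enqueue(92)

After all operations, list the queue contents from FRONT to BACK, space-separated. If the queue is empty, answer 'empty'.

enqueue(2): [2]
enqueue(2): [2, 2]
dequeue(): [2]
enqueue(57): [2, 57]
dequeue(): [57]
enqueue(46): [57, 46]
enqueue(29): [57, 46, 29]
enqueue(87): [57, 46, 29, 87]
dequeue(): [46, 29, 87]
enqueue(24): [46, 29, 87, 24]
dequeue(): [29, 87, 24]
enqueue(18): [29, 87, 24, 18]
enqueue(18): [29, 87, 24, 18, 18]
enqueue(92): [29, 87, 24, 18, 18, 92]

Answer: 29 87 24 18 18 92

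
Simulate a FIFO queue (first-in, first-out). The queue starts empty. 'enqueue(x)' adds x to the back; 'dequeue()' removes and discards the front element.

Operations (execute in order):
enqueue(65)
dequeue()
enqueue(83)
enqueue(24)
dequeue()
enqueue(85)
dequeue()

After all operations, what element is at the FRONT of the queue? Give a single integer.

enqueue(65): queue = [65]
dequeue(): queue = []
enqueue(83): queue = [83]
enqueue(24): queue = [83, 24]
dequeue(): queue = [24]
enqueue(85): queue = [24, 85]
dequeue(): queue = [85]

Answer: 85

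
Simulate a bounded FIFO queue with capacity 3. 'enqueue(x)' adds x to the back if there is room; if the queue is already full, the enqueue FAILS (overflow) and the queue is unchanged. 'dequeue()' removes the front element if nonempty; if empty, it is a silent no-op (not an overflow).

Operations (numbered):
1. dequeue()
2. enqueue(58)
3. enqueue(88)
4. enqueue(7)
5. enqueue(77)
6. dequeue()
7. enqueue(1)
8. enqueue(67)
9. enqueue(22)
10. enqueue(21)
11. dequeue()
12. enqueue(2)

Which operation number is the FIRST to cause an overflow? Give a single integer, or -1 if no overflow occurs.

Answer: 5

Derivation:
1. dequeue(): empty, no-op, size=0
2. enqueue(58): size=1
3. enqueue(88): size=2
4. enqueue(7): size=3
5. enqueue(77): size=3=cap → OVERFLOW (fail)
6. dequeue(): size=2
7. enqueue(1): size=3
8. enqueue(67): size=3=cap → OVERFLOW (fail)
9. enqueue(22): size=3=cap → OVERFLOW (fail)
10. enqueue(21): size=3=cap → OVERFLOW (fail)
11. dequeue(): size=2
12. enqueue(2): size=3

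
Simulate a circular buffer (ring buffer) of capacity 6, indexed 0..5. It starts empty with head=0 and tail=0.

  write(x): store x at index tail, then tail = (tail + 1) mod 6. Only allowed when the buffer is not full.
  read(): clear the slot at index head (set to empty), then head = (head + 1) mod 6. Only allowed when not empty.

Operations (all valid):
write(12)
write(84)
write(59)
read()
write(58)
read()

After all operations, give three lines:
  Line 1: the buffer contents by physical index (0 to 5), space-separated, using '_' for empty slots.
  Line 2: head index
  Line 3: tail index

Answer: _ _ 59 58 _ _
2
4

Derivation:
write(12): buf=[12 _ _ _ _ _], head=0, tail=1, size=1
write(84): buf=[12 84 _ _ _ _], head=0, tail=2, size=2
write(59): buf=[12 84 59 _ _ _], head=0, tail=3, size=3
read(): buf=[_ 84 59 _ _ _], head=1, tail=3, size=2
write(58): buf=[_ 84 59 58 _ _], head=1, tail=4, size=3
read(): buf=[_ _ 59 58 _ _], head=2, tail=4, size=2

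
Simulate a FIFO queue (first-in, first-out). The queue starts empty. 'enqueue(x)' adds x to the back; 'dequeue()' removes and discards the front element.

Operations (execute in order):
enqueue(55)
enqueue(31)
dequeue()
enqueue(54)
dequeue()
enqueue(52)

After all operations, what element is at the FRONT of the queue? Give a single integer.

enqueue(55): queue = [55]
enqueue(31): queue = [55, 31]
dequeue(): queue = [31]
enqueue(54): queue = [31, 54]
dequeue(): queue = [54]
enqueue(52): queue = [54, 52]

Answer: 54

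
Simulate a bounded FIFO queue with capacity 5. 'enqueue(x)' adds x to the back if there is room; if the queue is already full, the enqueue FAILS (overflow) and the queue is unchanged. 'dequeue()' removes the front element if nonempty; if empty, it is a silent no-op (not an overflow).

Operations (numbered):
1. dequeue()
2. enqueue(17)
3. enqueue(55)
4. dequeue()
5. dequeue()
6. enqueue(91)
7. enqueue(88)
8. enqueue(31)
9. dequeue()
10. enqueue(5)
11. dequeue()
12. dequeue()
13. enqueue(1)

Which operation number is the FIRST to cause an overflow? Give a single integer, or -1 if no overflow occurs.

Answer: -1

Derivation:
1. dequeue(): empty, no-op, size=0
2. enqueue(17): size=1
3. enqueue(55): size=2
4. dequeue(): size=1
5. dequeue(): size=0
6. enqueue(91): size=1
7. enqueue(88): size=2
8. enqueue(31): size=3
9. dequeue(): size=2
10. enqueue(5): size=3
11. dequeue(): size=2
12. dequeue(): size=1
13. enqueue(1): size=2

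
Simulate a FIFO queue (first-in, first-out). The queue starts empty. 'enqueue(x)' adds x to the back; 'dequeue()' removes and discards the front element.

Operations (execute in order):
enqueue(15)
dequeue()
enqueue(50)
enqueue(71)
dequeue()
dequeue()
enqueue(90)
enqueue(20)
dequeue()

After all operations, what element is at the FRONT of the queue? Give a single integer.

Answer: 20

Derivation:
enqueue(15): queue = [15]
dequeue(): queue = []
enqueue(50): queue = [50]
enqueue(71): queue = [50, 71]
dequeue(): queue = [71]
dequeue(): queue = []
enqueue(90): queue = [90]
enqueue(20): queue = [90, 20]
dequeue(): queue = [20]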